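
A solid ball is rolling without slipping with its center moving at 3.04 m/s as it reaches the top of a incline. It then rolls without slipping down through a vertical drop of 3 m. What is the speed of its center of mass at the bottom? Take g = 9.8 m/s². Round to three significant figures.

v ≈ 7.16 m/s

For this body I = (2/5)MR², i.e. k = I/(MR²) = 0.4.
Rolling without slipping gives ω = v/R, so the total kinetic energy is ½Mv² + ½Iω² = ½(1+k)Mv² = (7/10)Mv².
Energy conservation: (7/10)Mv₀² + Mgh = (7/10)Mv², so v² = v₀² + 2gh/(1+k).
v = √(3.04² + 2×9.8×3/1.4) = √51.24 ≈ 7.16 m/s.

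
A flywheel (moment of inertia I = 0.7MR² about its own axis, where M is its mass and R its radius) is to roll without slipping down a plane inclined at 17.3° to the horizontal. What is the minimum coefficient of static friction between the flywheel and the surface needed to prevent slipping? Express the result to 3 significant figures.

Here I = 0.7MR², so the shape factor k = I/(MR²) = 0.7.
Newton's second law down the slope: Mg sinθ − f = Ma. The torque equation fR = Iα (with α = a/R) gives f = kMa.
These give a = g sinθ/(1+k) and the required friction f = kMg sinθ/(1+k).
With N = Mg cosθ, the no-slip condition f ≤ μN gives μ_min = f/N = k tanθ/(1+k).
μ_min = 0.7 × tan17.3° / 1.7 ≈ 0.128.

μ_min ≈ 0.128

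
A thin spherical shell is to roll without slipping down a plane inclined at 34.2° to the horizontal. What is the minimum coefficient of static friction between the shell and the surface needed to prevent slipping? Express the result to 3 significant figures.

μ_min ≈ 0.272

Here I = (2/3)MR², so the shape factor k = I/(MR²) = 2/3.
Translational: Mg sinθ − f = Ma. Rotational about the CM: fR = Iα = kMRa, so f = kMa.
These give a = g sinθ/(1+k) and the required friction f = kMg sinθ/(1+k).
With N = Mg cosθ, the no-slip condition f ≤ μN gives μ_min = f/N = k tanθ/(1+k).
μ_min = (2/3) × tan34.2° / 1.667 ≈ 0.272.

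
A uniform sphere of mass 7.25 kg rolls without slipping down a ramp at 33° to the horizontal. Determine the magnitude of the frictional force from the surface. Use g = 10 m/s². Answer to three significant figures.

Here I = (2/5)MR², so the shape factor k = I/(MR²) = 0.4.
Along the incline Mg sinθ − f = Ma, and torque about the center fR = Iα = kMR²(a/R) gives f = kMa.
Combining, a = g sinθ/(1+k) and f = kMa = kMg sinθ/(1+k).
f = 0.4 × 7.25 × 10 × sin33° / 1.4 ≈ 11.3 N.

f ≈ 11.3 N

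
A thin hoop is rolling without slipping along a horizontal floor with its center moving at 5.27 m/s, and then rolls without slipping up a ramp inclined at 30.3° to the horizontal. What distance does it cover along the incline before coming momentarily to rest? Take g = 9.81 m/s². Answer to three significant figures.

d ≈ 5.61 m

The moment of inertia is MR², giving k ≡ I/(MR²) = 1.
Since it rolls without slipping, ω = v/R and KE = ½Mv² + ½Iω² = ½(1+k)Mv² = Mv².
Setting this equal to Mgh gives the vertical rise h = (1+k)v₀²/(2g) = 2×5.27²/(2×9.81) = 2.831 m.
Along the incline, d = h/sinθ = 2.831/sin30.3° ≈ 5.61 m.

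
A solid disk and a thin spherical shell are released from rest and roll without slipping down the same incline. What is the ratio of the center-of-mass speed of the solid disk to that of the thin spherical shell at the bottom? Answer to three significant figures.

Each satisfies Mgh = ½(1+k)Mv² with k = I/(MR²), so v ∝ 1/√(1+k).
For the solid disk k = 0.5; for the thin spherical shell k = 2/3.
v₁/v₂ = √((1+k₂)/(1+k₁)) = √(1.667/1.5) ≈ 1.05.

v_ratio ≈ 1.05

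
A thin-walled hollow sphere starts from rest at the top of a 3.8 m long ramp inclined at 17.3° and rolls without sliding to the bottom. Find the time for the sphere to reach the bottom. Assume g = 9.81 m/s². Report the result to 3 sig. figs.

For this body I = (2/3)MR², i.e. k = I/(MR²) = 2/3.
Along the incline Mg sinθ − f = Ma, and torque about the center fR = Iα = kMR²(a/R) gives f = kMa.
Hence a = g sinθ/(1+k) = 9.81×sin17.3°/1.667 = 1.75 m/s².
Starting from rest, L = ½at², so t = √(2L/a) = √(2×3.8/1.75) ≈ 2.08 s.

t ≈ 2.08 s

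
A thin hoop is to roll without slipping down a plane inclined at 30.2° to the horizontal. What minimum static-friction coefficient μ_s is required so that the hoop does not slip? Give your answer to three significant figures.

With I = MR², the ratio k = I/(MR²) is 1.
Translational: Mg sinθ − f = Ma. Rotational about the CM: fR = Iα = kMRa, so f = kMa.
These give a = g sinθ/(1+k) and the required friction f = kMg sinθ/(1+k).
With N = Mg cosθ, the no-slip condition f ≤ μN gives μ_min = f/N = k tanθ/(1+k).
μ_min = 1 × tan30.2° / 2 ≈ 0.291.

μ_min ≈ 0.291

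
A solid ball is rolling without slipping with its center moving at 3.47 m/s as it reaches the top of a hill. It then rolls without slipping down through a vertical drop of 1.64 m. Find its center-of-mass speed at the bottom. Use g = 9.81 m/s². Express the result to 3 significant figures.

Here I = (2/5)MR², so the shape factor k = I/(MR²) = 0.4.
Since it rolls without slipping, ω = v/R and KE = ½Mv² + ½Iω² = ½(1+k)Mv² = (7/10)Mv².
Conserving energy between top and bottom: (7/10)Mv² = (7/10)Mv₀² + Mgh, hence v² = v₀² + 2gh/(1+k).
v = √(3.47² + 2×9.81×1.64/1.4) = √35.02 ≈ 5.92 m/s.

v ≈ 5.92 m/s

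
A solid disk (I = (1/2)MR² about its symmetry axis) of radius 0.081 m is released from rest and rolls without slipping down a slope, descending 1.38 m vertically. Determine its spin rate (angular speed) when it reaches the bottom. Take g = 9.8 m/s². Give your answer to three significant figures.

Here I = (1/2)MR², so the shape factor k = I/(MR²) = 0.5.
Rolling without slipping gives ω = v/R, so the total kinetic energy is ½Mv² + ½Iω² = ½(1+k)Mv² = (3/4)Mv².
Energy conservation Mgh = ½(1+k)Mv² gives v = √(2gh/(1+k)) = √(2 × 9.8 × 1.38 / 1.5) = 4.246 m/s.
Then ω = v/R = 4.246 / 0.081 ≈ 52.4 rad/s.

ω ≈ 52.4 rad/s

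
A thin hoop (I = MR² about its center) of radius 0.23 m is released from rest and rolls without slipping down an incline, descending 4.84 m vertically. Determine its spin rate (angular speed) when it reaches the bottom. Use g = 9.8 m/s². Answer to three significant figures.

For this body I = MR², i.e. k = I/(MR²) = 1.
Pure rolling means v = ωR; then KE = ½Mv² + ½I(v/R)² = ½(1+k)Mv² = Mv².
Energy conservation Mgh = ½(1+k)Mv² gives v = √(2gh/(1+k)) = √(2 × 9.8 × 4.84 / 2) = 6.887 m/s.
Then ω = v/R = 6.887 / 0.23 ≈ 29.9 rad/s.

ω ≈ 29.9 rad/s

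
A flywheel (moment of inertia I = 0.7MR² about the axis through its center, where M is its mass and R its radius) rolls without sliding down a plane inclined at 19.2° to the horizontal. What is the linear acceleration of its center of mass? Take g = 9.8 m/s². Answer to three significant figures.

a ≈ 1.90 m/s²

For this body I = 0.7MR², i.e. k = I/(MR²) = 0.7.
Along the incline Mg sinθ − f = Ma, and torque about the center fR = Iα = kMR²(a/R) gives f = kMa.
Eliminating f: Mg sinθ = (1+k)Ma, so a = g sinθ/(1+k) = 9.8 × sin19.2° / 1.7 ≈ 1.90 m/s².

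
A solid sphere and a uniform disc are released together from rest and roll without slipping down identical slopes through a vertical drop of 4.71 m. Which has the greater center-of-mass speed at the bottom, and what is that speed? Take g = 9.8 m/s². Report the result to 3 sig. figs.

For rolling without slipping, Mgh = ½(1+k)Mv² where k = I/(MR²), so v = √(2gh/(1+k)).
Solid sphere: k = 0.4, giving v = √(2×9.8×4.71/1.4) = 8.12 m/s.
Uniform disc: k = 0.5, giving v = √(2×9.8×4.71/1.5) = 7.845 m/s.
The smaller k wins: the solid sphere, at ≈ 8.12 m/s.

the solid sphere, at v ≈ 8.12 m/s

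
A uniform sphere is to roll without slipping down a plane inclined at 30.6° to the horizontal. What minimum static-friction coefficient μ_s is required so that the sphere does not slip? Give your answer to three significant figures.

μ_min ≈ 0.169

With I = (2/5)MR², the ratio k = I/(MR²) is 0.4.
Translational: Mg sinθ − f = Ma. Rotational about the CM: fR = Iα = kMRa, so f = kMa.
These give a = g sinθ/(1+k) and the required friction f = kMg sinθ/(1+k).
The normal force is N = Mg cosθ, so μ_min = f/N = k tanθ/(1+k).
μ_min = 0.4 × tan30.6° / 1.4 ≈ 0.169.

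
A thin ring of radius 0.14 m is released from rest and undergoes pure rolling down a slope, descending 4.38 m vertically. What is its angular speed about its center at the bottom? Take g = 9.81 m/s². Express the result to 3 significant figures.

ω ≈ 46.8 rad/s

With I = MR², the ratio k = I/(MR²) is 1.
Rolling without slipping gives ω = v/R, so the total kinetic energy is ½Mv² + ½Iω² = ½(1+k)Mv² = Mv².
Energy conservation Mgh = ½(1+k)Mv² gives v = √(2gh/(1+k)) = √(2 × 9.81 × 4.38 / 2) = 6.555 m/s.
The angular speed follows from ω = v/R = 6.555/0.14 ≈ 46.8 rad/s.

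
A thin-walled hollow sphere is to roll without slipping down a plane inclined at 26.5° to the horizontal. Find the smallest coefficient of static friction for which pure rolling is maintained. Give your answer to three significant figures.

μ_min ≈ 0.199

For this body I = (2/3)MR², i.e. k = I/(MR²) = 2/3.
Newton's second law down the slope: Mg sinθ − f = Ma. The torque equation fR = Iα (with α = a/R) gives f = kMa.
These give a = g sinθ/(1+k) and the required friction f = kMg sinθ/(1+k).
With N = Mg cosθ, the no-slip condition f ≤ μN gives μ_min = f/N = k tanθ/(1+k).
μ_min = (2/3) × tan26.5° / 1.667 ≈ 0.199.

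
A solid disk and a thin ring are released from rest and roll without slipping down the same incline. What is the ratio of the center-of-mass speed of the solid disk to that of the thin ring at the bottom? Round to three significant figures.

Each satisfies Mgh = ½(1+k)Mv² with k = I/(MR²), so v ∝ 1/√(1+k).
For the solid disk k = 0.5; for the thin ring k = 1.
v₁/v₂ = √((1+k₂)/(1+k₁)) = √(2/1.5) ≈ 1.15.

v_ratio ≈ 1.15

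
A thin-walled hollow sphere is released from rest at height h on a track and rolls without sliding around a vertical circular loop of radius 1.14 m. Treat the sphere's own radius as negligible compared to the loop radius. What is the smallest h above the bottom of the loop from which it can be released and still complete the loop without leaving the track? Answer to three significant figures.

The moment of inertia is (2/3)MR², giving k ≡ I/(MR²) = 2/3.
At the top of the loop, the minimum-contact condition is Mg = Mv_top²/r, so v_top² = gr.
With ω = v/R, the kinetic energy at speed v is ½(1+k)Mv² = (5/6)Mv².
Energy conservation from release (height h) to the top (height 2r): Mgh = Mg(2r) + (5/6)M·gr.
Thus h_min = 2r + (1+k)r/2 = r(2 + 1.667/2) = 1.14 × 2.833 ≈ 3.23 m.

h_min ≈ 3.23 m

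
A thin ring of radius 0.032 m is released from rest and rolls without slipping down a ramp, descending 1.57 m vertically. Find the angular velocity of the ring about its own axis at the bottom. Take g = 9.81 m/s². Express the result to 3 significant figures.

Here I = MR², so the shape factor k = I/(MR²) = 1.
Pure rolling means v = ωR; then KE = ½Mv² + ½I(v/R)² = ½(1+k)Mv² = Mv².
Energy conservation Mgh = ½(1+k)Mv² gives v = √(2gh/(1+k)) = √(2 × 9.81 × 1.57 / 2) = 3.924 m/s.
The angular speed follows from ω = v/R = 3.924/0.032 ≈ 123 rad/s.

ω ≈ 123 rad/s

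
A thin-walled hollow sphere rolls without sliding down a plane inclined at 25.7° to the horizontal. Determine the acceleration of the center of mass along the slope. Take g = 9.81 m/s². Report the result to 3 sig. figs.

a ≈ 2.55 m/s²

Here I = (2/3)MR², so the shape factor k = I/(MR²) = 2/3.
Newton's second law down the slope: Mg sinθ − f = Ma. The torque equation fR = Iα (with α = a/R) gives f = kMa.
Eliminating f: Mg sinθ = (1+k)Ma, so a = g sinθ/(1+k) = 9.81 × sin25.7° / 1.667 ≈ 2.55 m/s².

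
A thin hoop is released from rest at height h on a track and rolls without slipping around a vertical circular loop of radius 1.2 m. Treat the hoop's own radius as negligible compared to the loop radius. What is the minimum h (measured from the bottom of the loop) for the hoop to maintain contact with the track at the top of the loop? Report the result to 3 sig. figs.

The moment of inertia is MR², giving k ≡ I/(MR²) = 1.
At the top of the loop, the minimum-contact condition is Mg = Mv_top²/r, so v_top² = gr.
With ω = v/R, the kinetic energy at speed v is ½(1+k)Mv² = Mv².
Energy conservation from release (height h) to the top (height 2r): Mgh = Mg(2r) + M·gr.
Thus h_min = 2r + (1+k)r/2 = r(2 + 2/2) = 1.2 × 3 ≈ 3.60 m.

h_min ≈ 3.60 m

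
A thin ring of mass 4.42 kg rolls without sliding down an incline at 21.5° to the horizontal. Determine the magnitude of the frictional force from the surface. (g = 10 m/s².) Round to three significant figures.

f ≈ 8.10 N

For this body I = MR², i.e. k = I/(MR²) = 1.
Translational: Mg sinθ − f = Ma. Rotational about the CM: fR = Iα = kMRa, so f = kMa.
Combining, a = g sinθ/(1+k) and f = kMa = kMg sinθ/(1+k).
f = 1 × 4.42 × 10 × sin21.5° / 2 ≈ 8.10 N.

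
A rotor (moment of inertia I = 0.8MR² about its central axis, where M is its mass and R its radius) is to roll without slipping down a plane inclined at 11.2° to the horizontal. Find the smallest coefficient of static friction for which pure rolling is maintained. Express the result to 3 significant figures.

Here I = 0.8MR², so the shape factor k = I/(MR²) = 0.8.
Translational: Mg sinθ − f = Ma. Rotational about the CM: fR = Iα = kMRa, so f = kMa.
These give a = g sinθ/(1+k) and the required friction f = kMg sinθ/(1+k).
The normal force is N = Mg cosθ, so μ_min = f/N = k tanθ/(1+k).
μ_min = 0.8 × tan11.2° / 1.8 ≈ 0.0880.

μ_min ≈ 0.0880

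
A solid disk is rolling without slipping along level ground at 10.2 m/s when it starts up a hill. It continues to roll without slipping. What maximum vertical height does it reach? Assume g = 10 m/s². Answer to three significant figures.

Here I = (1/2)MR², so the shape factor k = I/(MR²) = 0.5.
Pure rolling means v = ωR; then KE = ½Mv² + ½I(v/R)² = ½(1+k)Mv² = (3/4)Mv².
At the top the kinetic energy is zero, so (3/4)Mv₀² = Mgh.
Thus h = (1+k)v₀²/(2g) = 1.5 × 10.2² / (2 × 10) ≈ 7.80 m.

h ≈ 7.80 m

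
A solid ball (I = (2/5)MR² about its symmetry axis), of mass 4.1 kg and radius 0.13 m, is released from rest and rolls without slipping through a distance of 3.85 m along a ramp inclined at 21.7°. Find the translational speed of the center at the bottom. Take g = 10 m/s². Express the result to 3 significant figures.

For this body I = (2/5)MR², i.e. k = I/(MR²) = 0.4.
Rolling without slipping gives ω = v/R, so the total kinetic energy is ½Mv² + ½Iω² = ½(1+k)Mv² = (7/10)Mv².
The vertical drop is h = L sinθ = 3.85 × sin21.7° = 1.424 m.
Setting Mgh = (7/10)Mv² gives v = √(2gh/(1+k)) = √(2·10·1.424/1.4) ≈ 4.51 m/s.

v ≈ 4.51 m/s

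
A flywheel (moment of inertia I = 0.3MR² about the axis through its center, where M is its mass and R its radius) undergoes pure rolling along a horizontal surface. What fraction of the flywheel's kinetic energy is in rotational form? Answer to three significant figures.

fraction ≈ 0.231

For this body I = 0.3MR², i.e. k = I/(MR²) = 0.3.
With ω = v/R, KE_trans = ½Mv² and KE_rot = ½Iω² = ½kMv², so KE_total = ½(1+k)Mv².
The rotational fraction is therefore k/(1+k) = 0.3/1.3 ≈ 0.231.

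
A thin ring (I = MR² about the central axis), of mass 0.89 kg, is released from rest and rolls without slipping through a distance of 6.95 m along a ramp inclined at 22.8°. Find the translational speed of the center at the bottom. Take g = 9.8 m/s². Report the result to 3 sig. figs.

v ≈ 5.14 m/s

Here I = MR², so the shape factor k = I/(MR²) = 1.
Since it rolls without slipping, ω = v/R and KE = ½Mv² + ½Iω² = ½(1+k)Mv² = Mv².
The vertical drop is h = L sinθ = 6.95 × sin22.8° = 2.693 m.
Energy conservation: Mgh = Mv², so v = √(2gh/(1+k)) = √(2 × 9.8 × 2.693 / 2) ≈ 5.14 m/s.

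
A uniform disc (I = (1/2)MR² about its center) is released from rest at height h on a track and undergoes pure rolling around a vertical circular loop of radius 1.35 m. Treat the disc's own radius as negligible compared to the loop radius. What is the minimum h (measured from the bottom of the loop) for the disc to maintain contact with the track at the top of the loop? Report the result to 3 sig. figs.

h_min ≈ 3.71 m

Here I = (1/2)MR², so the shape factor k = I/(MR²) = 0.5.
At the top, contact is just lost when gravity alone supplies the centripetal force: Mg = Mv_top²/r, i.e. v_top² = gr.
With ω = v/R, the kinetic energy at speed v is ½(1+k)Mv² = (3/4)Mv².
Energy conservation from release (height h) to the top (height 2r): Mgh = Mg(2r) + (3/4)M·gr.
Thus h_min = 2r + (1+k)r/2 = r(2 + 1.5/2) = 1.35 × 2.75 ≈ 3.71 m.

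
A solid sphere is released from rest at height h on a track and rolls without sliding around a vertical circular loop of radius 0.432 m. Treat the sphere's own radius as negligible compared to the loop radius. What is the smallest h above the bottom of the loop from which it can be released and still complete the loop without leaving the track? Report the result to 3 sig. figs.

Here I = (2/5)MR², so the shape factor k = I/(MR²) = 0.4.
At the top of the loop, the minimum-contact condition is Mg = Mv_top²/r, so v_top² = gr.
With ω = v/R, the kinetic energy at speed v is ½(1+k)Mv² = (7/10)Mv².
Energy conservation from release (height h) to the top (height 2r): Mgh = Mg(2r) + (7/10)M·gr.
Thus h_min = 2r + (1+k)r/2 = r(2 + 1.4/2) = 0.432 × 2.7 ≈ 1.17 m.

h_min ≈ 1.17 m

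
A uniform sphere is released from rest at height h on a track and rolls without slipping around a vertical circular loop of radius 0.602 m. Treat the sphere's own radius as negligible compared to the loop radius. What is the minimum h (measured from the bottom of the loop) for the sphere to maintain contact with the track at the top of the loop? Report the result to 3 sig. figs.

The moment of inertia is (2/5)MR², giving k ≡ I/(MR²) = 0.4.
At the top, contact is just lost when gravity alone supplies the centripetal force: Mg = Mv_top²/r, i.e. v_top² = gr.
With ω = v/R, the kinetic energy at speed v is ½(1+k)Mv² = (7/10)Mv².
Energy conservation from release (height h) to the top (height 2r): Mgh = Mg(2r) + (7/10)M·gr.
Thus h_min = 2r + (1+k)r/2 = r(2 + 1.4/2) = 0.602 × 2.7 ≈ 1.63 m.

h_min ≈ 1.63 m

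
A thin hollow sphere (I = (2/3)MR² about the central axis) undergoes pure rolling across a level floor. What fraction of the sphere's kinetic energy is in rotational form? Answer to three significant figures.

fraction ≈ 0.400

Here I = (2/3)MR², so the shape factor k = I/(MR²) = 2/3.
With ω = v/R, KE_trans = ½Mv² and KE_rot = ½Iω² = ½kMv², so KE_total = ½(1+k)Mv².
The rotational fraction is therefore k/(1+k) = (2/3)/1.667 ≈ 0.400.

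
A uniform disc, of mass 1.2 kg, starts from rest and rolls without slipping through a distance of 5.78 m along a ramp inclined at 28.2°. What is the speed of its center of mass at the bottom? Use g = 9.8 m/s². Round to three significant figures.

With I = (1/2)MR², the ratio k = I/(MR²) is 0.5.
Since it rolls without slipping, ω = v/R and KE = ½Mv² + ½Iω² = ½(1+k)Mv² = (3/4)Mv².
The vertical drop is h = L sinθ = 5.78 × sin28.2° = 2.731 m.
Energy conservation: Mgh = (3/4)Mv², so v = √(2gh/(1+k)) = √(2 × 9.8 × 2.731 / 1.5) ≈ 5.97 m/s.

v ≈ 5.97 m/s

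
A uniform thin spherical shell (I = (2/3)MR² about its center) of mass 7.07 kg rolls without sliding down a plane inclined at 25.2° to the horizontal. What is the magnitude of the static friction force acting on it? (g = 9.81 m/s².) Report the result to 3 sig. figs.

With I = (2/3)MR², the ratio k = I/(MR²) is 2/3.
Translational: Mg sinθ − f = Ma. Rotational about the CM: fR = Iα = kMRa, so f = kMa.
Combining, a = g sinθ/(1+k) and f = kMa = kMg sinθ/(1+k).
f = (2/3) × 7.07 × 9.81 × sin25.2° / 1.667 ≈ 11.8 N.

f ≈ 11.8 N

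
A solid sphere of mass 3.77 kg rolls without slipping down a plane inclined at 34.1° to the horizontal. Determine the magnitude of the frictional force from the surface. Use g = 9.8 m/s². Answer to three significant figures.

With I = (2/5)MR², the ratio k = I/(MR²) is 0.4.
Along the incline Mg sinθ − f = Ma, and torque about the center fR = Iα = kMR²(a/R) gives f = kMa.
Combining, a = g sinθ/(1+k) and f = kMa = kMg sinθ/(1+k).
f = 0.4 × 3.77 × 9.8 × sin34.1° / 1.4 ≈ 5.92 N.

f ≈ 5.92 N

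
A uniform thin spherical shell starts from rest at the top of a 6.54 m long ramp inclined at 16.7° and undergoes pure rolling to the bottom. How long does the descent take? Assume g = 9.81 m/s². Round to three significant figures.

Here I = (2/3)MR², so the shape factor k = I/(MR²) = 2/3.
Newton's second law down the slope: Mg sinθ − f = Ma. The torque equation fR = Iα (with α = a/R) gives f = kMa.
Hence a = g sinθ/(1+k) = 9.81×sin16.7°/1.667 = 1.691 m/s².
Starting from rest, L = ½at², so t = √(2L/a) = √(2×6.54/1.691) ≈ 2.78 s.

t ≈ 2.78 s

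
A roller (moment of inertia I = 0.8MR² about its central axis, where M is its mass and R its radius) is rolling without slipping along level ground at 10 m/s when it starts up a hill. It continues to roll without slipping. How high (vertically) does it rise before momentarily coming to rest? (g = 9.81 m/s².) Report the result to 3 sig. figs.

h ≈ 9.17 m

For this body I = 0.8MR², i.e. k = I/(MR²) = 0.8.
Rolling without slipping gives ω = v/R, so the total kinetic energy is ½Mv² + ½Iω² = ½(1+k)Mv² = (9/10)Mv².
At the top the kinetic energy is zero, so (9/10)Mv₀² = Mgh.
Thus h = (1+k)v₀²/(2g) = 1.8 × 10² / (2 × 9.81) ≈ 9.17 m.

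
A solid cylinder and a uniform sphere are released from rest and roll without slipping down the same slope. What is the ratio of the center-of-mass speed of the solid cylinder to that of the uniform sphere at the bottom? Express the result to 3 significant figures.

v_ratio ≈ 0.966

Each satisfies Mgh = ½(1+k)Mv² with k = I/(MR²), so v ∝ 1/√(1+k).
For the solid cylinder k = 0.5; for the uniform sphere k = 0.4.
v₁/v₂ = √((1+k₂)/(1+k₁)) = √(1.4/1.5) ≈ 0.966.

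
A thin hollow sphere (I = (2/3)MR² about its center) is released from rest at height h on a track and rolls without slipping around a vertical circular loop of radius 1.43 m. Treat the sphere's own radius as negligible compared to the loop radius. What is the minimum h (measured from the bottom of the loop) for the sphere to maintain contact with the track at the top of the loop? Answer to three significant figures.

Here I = (2/3)MR², so the shape factor k = I/(MR²) = 2/3.
At the top, contact is just lost when gravity alone supplies the centripetal force: Mg = Mv_top²/r, i.e. v_top² = gr.
With ω = v/R, the kinetic energy at speed v is ½(1+k)Mv² = (5/6)Mv².
Energy conservation from release (height h) to the top (height 2r): Mgh = Mg(2r) + (5/6)M·gr.
Thus h_min = 2r + (1+k)r/2 = r(2 + 1.667/2) = 1.43 × 2.833 ≈ 4.05 m.

h_min ≈ 4.05 m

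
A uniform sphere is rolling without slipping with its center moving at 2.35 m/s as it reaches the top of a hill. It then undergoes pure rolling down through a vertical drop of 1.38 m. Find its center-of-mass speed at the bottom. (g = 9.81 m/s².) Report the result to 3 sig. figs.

v ≈ 4.99 m/s

The moment of inertia is (2/5)MR², giving k ≡ I/(MR²) = 0.4.
The rolling condition ω = v/R makes the rotational term ½I(v/R)² = ½kMv², so KE_total = ½(1+k)Mv² = (7/10)Mv².
Energy conservation: (7/10)Mv₀² + Mgh = (7/10)Mv², so v² = v₀² + 2gh/(1+k).
v = √(2.35² + 2×9.81×1.38/1.4) = √24.86 ≈ 4.99 m/s.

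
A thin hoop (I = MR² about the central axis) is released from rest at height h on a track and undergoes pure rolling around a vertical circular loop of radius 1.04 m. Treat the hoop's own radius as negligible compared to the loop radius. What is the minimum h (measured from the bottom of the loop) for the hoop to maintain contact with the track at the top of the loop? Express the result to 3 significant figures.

With I = MR², the ratio k = I/(MR²) is 1.
At the top, contact is just lost when gravity alone supplies the centripetal force: Mg = Mv_top²/r, i.e. v_top² = gr.
With ω = v/R, the kinetic energy at speed v is ½(1+k)Mv² = Mv².
Energy conservation from release (height h) to the top (height 2r): Mgh = Mg(2r) + M·gr.
Thus h_min = 2r + (1+k)r/2 = r(2 + 2/2) = 1.04 × 3 ≈ 3.12 m.

h_min ≈ 3.12 m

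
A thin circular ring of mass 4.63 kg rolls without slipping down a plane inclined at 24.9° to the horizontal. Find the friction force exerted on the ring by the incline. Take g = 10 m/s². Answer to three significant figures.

f ≈ 9.75 N

The moment of inertia is MR², giving k ≡ I/(MR²) = 1.
Translational: Mg sinθ − f = Ma. Rotational about the CM: fR = Iα = kMRa, so f = kMa.
Combining, a = g sinθ/(1+k) and f = kMa = kMg sinθ/(1+k).
f = 1 × 4.63 × 10 × sin24.9° / 2 ≈ 9.75 N.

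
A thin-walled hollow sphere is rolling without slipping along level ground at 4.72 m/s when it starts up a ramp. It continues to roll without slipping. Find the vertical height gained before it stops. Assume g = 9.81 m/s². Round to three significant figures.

h ≈ 1.89 m

The moment of inertia is (2/3)MR², giving k ≡ I/(MR²) = 2/3.
Since it rolls without slipping, ω = v/R and KE = ½Mv² + ½Iω² = ½(1+k)Mv² = (5/6)Mv².
At the top the kinetic energy is zero, so (5/6)Mv₀² = Mgh.
Thus h = (1+k)v₀²/(2g) = 1.667 × 4.72² / (2 × 9.81) ≈ 1.89 m.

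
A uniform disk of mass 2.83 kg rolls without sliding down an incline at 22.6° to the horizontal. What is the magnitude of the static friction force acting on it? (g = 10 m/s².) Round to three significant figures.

With I = (1/2)MR², the ratio k = I/(MR²) is 0.5.
Translational: Mg sinθ − f = Ma. Rotational about the CM: fR = Iα = kMRa, so f = kMa.
Combining, a = g sinθ/(1+k) and f = kMa = kMg sinθ/(1+k).
f = 0.5 × 2.83 × 10 × sin22.6° / 1.5 ≈ 3.63 N.

f ≈ 3.63 N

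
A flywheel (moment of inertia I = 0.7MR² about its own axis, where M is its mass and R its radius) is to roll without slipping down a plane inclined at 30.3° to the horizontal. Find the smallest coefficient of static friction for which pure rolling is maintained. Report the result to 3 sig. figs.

μ_min ≈ 0.241

With I = 0.7MR², the ratio k = I/(MR²) is 0.7.
Newton's second law down the slope: Mg sinθ − f = Ma. The torque equation fR = Iα (with α = a/R) gives f = kMa.
These give a = g sinθ/(1+k) and the required friction f = kMg sinθ/(1+k).
The normal force is N = Mg cosθ, so μ_min = f/N = k tanθ/(1+k).
μ_min = 0.7 × tan30.3° / 1.7 ≈ 0.241.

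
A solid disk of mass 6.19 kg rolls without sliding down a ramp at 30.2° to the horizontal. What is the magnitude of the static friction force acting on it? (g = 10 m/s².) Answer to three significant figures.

f ≈ 10.4 N

With I = (1/2)MR², the ratio k = I/(MR²) is 0.5.
Translational: Mg sinθ − f = Ma. Rotational about the CM: fR = Iα = kMRa, so f = kMa.
Combining, a = g sinθ/(1+k) and f = kMa = kMg sinθ/(1+k).
f = 0.5 × 6.19 × 10 × sin30.2° / 1.5 ≈ 10.4 N.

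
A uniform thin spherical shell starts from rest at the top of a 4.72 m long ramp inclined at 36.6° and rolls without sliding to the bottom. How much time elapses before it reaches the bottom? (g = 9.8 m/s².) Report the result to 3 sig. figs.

t ≈ 1.64 s

For this body I = (2/3)MR², i.e. k = I/(MR²) = 2/3.
Translational: Mg sinθ − f = Ma. Rotational about the CM: fR = Iα = kMRa, so f = kMa.
Hence a = g sinθ/(1+k) = 9.8×sin36.6°/1.667 = 3.506 m/s².
With constant a from rest, t = √(2L/a) = √(2·4.72/3.506) ≈ 1.64 s.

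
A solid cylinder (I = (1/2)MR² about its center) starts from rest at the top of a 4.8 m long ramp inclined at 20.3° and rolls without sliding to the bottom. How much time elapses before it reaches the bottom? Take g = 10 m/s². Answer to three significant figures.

For this body I = (1/2)MR², i.e. k = I/(MR²) = 0.5.
Along the incline Mg sinθ − f = Ma, and torque about the center fR = Iα = kMR²(a/R) gives f = kMa.
Hence a = g sinθ/(1+k) = 10×sin20.3°/1.5 = 2.313 m/s².
Starting from rest, L = ½at², so t = √(2L/a) = √(2×4.8/2.313) ≈ 2.04 s.

t ≈ 2.04 s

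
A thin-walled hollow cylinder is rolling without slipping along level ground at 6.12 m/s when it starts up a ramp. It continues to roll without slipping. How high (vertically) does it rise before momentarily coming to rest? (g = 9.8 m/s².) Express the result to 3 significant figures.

h ≈ 3.82 m

With I = MR², the ratio k = I/(MR²) is 1.
The rolling condition ω = v/R makes the rotational term ½I(v/R)² = ½kMv², so KE_total = ½(1+k)Mv² = Mv².
At the top the kinetic energy is zero, so Mv₀² = Mgh.
Thus h = (1+k)v₀²/(2g) = 2 × 6.12² / (2 × 9.8) ≈ 3.82 m.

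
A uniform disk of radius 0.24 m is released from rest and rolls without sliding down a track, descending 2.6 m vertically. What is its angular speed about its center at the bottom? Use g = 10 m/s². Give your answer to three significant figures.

With I = (1/2)MR², the ratio k = I/(MR²) is 0.5.
Since it rolls without slipping, ω = v/R and KE = ½Mv² + ½Iω² = ½(1+k)Mv² = (3/4)Mv².
Energy conservation Mgh = ½(1+k)Mv² gives v = √(2gh/(1+k)) = √(2 × 10 × 2.6 / 1.5) = 5.888 m/s.
The angular speed follows from ω = v/R = 5.888/0.24 ≈ 24.5 rad/s.

ω ≈ 24.5 rad/s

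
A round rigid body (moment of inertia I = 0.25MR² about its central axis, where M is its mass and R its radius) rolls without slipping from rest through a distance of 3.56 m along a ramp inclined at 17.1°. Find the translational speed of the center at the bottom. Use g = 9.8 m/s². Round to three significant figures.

For this body I = 0.25MR², i.e. k = I/(MR²) = 0.25.
Rolling without slipping gives ω = v/R, so the total kinetic energy is ½Mv² + ½Iω² = ½(1+k)Mv² = (5/8)Mv².
The vertical drop is h = L sinθ = 3.56 × sin17.1° = 1.047 m.
Setting Mgh = (5/8)Mv² gives v = √(2gh/(1+k)) = √(2·9.8·1.047/1.25) ≈ 4.05 m/s.

v ≈ 4.05 m/s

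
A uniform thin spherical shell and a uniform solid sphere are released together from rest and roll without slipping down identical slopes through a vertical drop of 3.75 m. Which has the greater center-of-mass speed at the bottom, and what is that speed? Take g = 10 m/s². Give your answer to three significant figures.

the uniform solid sphere, at v ≈ 7.32 m/s

For rolling without slipping, Mgh = ½(1+k)Mv² where k = I/(MR²), so v = √(2gh/(1+k)).
Uniform thin spherical shell: k = 2/3, giving v = √(2×10×3.75/1.667) = 6.708 m/s.
Uniform solid sphere: k = 0.4, giving v = √(2×10×3.75/1.4) = 7.319 m/s.
The smaller k wins: the uniform solid sphere, at ≈ 7.32 m/s.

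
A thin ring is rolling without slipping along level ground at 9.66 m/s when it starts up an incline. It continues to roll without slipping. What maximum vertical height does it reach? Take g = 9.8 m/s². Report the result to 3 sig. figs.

Here I = MR², so the shape factor k = I/(MR²) = 1.
Pure rolling means v = ωR; then KE = ½Mv² + ½I(v/R)² = ½(1+k)Mv² = Mv².
At the top the kinetic energy is zero, so Mv₀² = Mgh.
Thus h = (1+k)v₀²/(2g) = 2 × 9.66² / (2 × 9.8) ≈ 9.52 m.

h ≈ 9.52 m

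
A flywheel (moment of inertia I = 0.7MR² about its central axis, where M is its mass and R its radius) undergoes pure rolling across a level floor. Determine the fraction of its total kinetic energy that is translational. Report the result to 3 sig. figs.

fraction ≈ 0.588

Here I = 0.7MR², so the shape factor k = I/(MR²) = 0.7.
With ω = v/R, KE_trans = ½Mv² and KE_rot = ½Iω² = ½kMv², so KE_total = ½(1+k)Mv².
The translational fraction is therefore 1/(1+k) = 1/1.7 ≈ 0.588.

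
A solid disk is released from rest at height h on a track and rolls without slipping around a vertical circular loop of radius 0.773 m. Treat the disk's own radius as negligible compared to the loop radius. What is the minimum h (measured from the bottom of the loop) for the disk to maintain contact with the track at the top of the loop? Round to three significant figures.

For this body I = (1/2)MR², i.e. k = I/(MR²) = 0.5.
At the top, contact is just lost when gravity alone supplies the centripetal force: Mg = Mv_top²/r, i.e. v_top² = gr.
With ω = v/R, the kinetic energy at speed v is ½(1+k)Mv² = (3/4)Mv².
Energy conservation from release (height h) to the top (height 2r): Mgh = Mg(2r) + (3/4)M·gr.
Thus h_min = 2r + (1+k)r/2 = r(2 + 1.5/2) = 0.773 × 2.75 ≈ 2.13 m.

h_min ≈ 2.13 m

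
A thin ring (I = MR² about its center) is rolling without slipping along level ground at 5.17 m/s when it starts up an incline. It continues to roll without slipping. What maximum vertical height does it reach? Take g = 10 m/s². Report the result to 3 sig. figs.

The moment of inertia is MR², giving k ≡ I/(MR²) = 1.
Since it rolls without slipping, ω = v/R and KE = ½Mv² + ½Iω² = ½(1+k)Mv² = Mv².
At the top the kinetic energy is zero, so Mv₀² = Mgh.
Thus h = (1+k)v₀²/(2g) = 2 × 5.17² / (2 × 10) ≈ 2.67 m.

h ≈ 2.67 m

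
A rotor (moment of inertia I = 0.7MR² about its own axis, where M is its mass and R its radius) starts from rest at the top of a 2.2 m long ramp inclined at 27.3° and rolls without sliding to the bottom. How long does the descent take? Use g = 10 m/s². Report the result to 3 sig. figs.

With I = 0.7MR², the ratio k = I/(MR²) is 0.7.
Newton's second law down the slope: Mg sinθ − f = Ma. The torque equation fR = Iα (with α = a/R) gives f = kMa.
Hence a = g sinθ/(1+k) = 10×sin27.3°/1.7 = 2.698 m/s².
Starting from rest, L = ½at², so t = √(2L/a) = √(2×2.2/2.698) ≈ 1.28 s.

t ≈ 1.28 s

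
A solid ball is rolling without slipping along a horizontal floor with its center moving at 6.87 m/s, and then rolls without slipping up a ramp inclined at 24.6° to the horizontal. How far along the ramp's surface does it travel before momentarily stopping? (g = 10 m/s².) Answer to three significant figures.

d ≈ 7.94 m

Here I = (2/5)MR², so the shape factor k = I/(MR²) = 0.4.
The rolling condition ω = v/R makes the rotational term ½I(v/R)² = ½kMv², so KE_total = ½(1+k)Mv² = (7/10)Mv².
Setting this equal to Mgh gives the vertical rise h = (1+k)v₀²/(2g) = 1.4×6.87²/(2×10) = 3.304 m.
The distance along the slope is d = h/sinθ = 3.304/sin24.6° ≈ 7.94 m.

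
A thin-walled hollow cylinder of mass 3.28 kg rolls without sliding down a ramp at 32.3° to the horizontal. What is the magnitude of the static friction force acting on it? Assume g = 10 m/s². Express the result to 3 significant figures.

The moment of inertia is MR², giving k ≡ I/(MR²) = 1.
Translational: Mg sinθ − f = Ma. Rotational about the CM: fR = Iα = kMRa, so f = kMa.
Combining, a = g sinθ/(1+k) and f = kMa = kMg sinθ/(1+k).
f = 1 × 3.28 × 10 × sin32.3° / 2 ≈ 8.76 N.

f ≈ 8.76 N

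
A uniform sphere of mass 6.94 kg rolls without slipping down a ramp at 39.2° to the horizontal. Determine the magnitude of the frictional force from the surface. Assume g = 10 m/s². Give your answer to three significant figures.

f ≈ 12.5 N

Here I = (2/5)MR², so the shape factor k = I/(MR²) = 0.4.
Newton's second law down the slope: Mg sinθ − f = Ma. The torque equation fR = Iα (with α = a/R) gives f = kMa.
Combining, a = g sinθ/(1+k) and f = kMa = kMg sinθ/(1+k).
f = 0.4 × 6.94 × 10 × sin39.2° / 1.4 ≈ 12.5 N.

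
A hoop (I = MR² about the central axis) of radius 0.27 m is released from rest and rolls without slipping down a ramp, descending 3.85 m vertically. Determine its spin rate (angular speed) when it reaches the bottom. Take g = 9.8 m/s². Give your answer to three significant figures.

ω ≈ 22.7 rad/s

For this body I = MR², i.e. k = I/(MR²) = 1.
Rolling without slipping gives ω = v/R, so the total kinetic energy is ½Mv² + ½Iω² = ½(1+k)Mv² = Mv².
Energy conservation Mgh = ½(1+k)Mv² gives v = √(2gh/(1+k)) = √(2 × 9.8 × 3.85 / 2) = 6.142 m/s.
Then ω = v/R = 6.142 / 0.27 ≈ 22.7 rad/s.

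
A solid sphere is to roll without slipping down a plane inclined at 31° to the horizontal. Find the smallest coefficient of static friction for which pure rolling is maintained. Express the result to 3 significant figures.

Here I = (2/5)MR², so the shape factor k = I/(MR²) = 0.4.
Translational: Mg sinθ − f = Ma. Rotational about the CM: fR = Iα = kMRa, so f = kMa.
These give a = g sinθ/(1+k) and the required friction f = kMg sinθ/(1+k).
With N = Mg cosθ, the no-slip condition f ≤ μN gives μ_min = f/N = k tanθ/(1+k).
μ_min = 0.4 × tan31° / 1.4 ≈ 0.172.

μ_min ≈ 0.172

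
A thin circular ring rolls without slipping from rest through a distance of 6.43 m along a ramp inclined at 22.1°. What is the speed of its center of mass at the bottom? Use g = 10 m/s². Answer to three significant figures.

With I = MR², the ratio k = I/(MR²) is 1.
Since it rolls without slipping, ω = v/R and KE = ½Mv² + ½Iω² = ½(1+k)Mv² = Mv².
The vertical drop is h = L sinθ = 6.43 × sin22.1° = 2.419 m.
Setting Mgh = Mv² gives v = √(2gh/(1+k)) = √(2·10·2.419/2) ≈ 4.92 m/s.

v ≈ 4.92 m/s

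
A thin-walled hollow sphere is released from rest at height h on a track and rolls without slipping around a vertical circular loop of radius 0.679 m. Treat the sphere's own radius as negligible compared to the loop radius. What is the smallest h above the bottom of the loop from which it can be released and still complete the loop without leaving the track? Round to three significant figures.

h_min ≈ 1.92 m

With I = (2/3)MR², the ratio k = I/(MR²) is 2/3.
At the top of the loop, the minimum-contact condition is Mg = Mv_top²/r, so v_top² = gr.
With ω = v/R, the kinetic energy at speed v is ½(1+k)Mv² = (5/6)Mv².
Energy conservation from release (height h) to the top (height 2r): Mgh = Mg(2r) + (5/6)M·gr.
Thus h_min = 2r + (1+k)r/2 = r(2 + 1.667/2) = 0.679 × 2.833 ≈ 1.92 m.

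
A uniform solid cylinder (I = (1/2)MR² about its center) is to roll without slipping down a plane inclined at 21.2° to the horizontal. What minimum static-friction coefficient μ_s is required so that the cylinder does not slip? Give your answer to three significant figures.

μ_min ≈ 0.129

The moment of inertia is (1/2)MR², giving k ≡ I/(MR²) = 0.5.
Newton's second law down the slope: Mg sinθ − f = Ma. The torque equation fR = Iα (with α = a/R) gives f = kMa.
These give a = g sinθ/(1+k) and the required friction f = kMg sinθ/(1+k).
With N = Mg cosθ, the no-slip condition f ≤ μN gives μ_min = f/N = k tanθ/(1+k).
μ_min = 0.5 × tan21.2° / 1.5 ≈ 0.129.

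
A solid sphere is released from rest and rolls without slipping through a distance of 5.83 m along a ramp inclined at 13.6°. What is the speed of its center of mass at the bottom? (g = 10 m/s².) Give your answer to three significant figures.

The moment of inertia is (2/5)MR², giving k ≡ I/(MR²) = 0.4.
Rolling without slipping gives ω = v/R, so the total kinetic energy is ½Mv² + ½Iω² = ½(1+k)Mv² = (7/10)Mv².
The vertical drop is h = L sinθ = 5.83 × sin13.6° = 1.371 m.
Energy conservation: Mgh = (7/10)Mv², so v = √(2gh/(1+k)) = √(2 × 10 × 1.371 / 1.4) ≈ 4.43 m/s.

v ≈ 4.43 m/s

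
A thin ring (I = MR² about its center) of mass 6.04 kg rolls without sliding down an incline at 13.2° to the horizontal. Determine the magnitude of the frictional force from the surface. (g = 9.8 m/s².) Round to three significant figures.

The moment of inertia is MR², giving k ≡ I/(MR²) = 1.
Newton's second law down the slope: Mg sinθ − f = Ma. The torque equation fR = Iα (with α = a/R) gives f = kMa.
Combining, a = g sinθ/(1+k) and f = kMa = kMg sinθ/(1+k).
f = 1 × 6.04 × 9.8 × sin13.2° / 2 ≈ 6.76 N.

f ≈ 6.76 N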